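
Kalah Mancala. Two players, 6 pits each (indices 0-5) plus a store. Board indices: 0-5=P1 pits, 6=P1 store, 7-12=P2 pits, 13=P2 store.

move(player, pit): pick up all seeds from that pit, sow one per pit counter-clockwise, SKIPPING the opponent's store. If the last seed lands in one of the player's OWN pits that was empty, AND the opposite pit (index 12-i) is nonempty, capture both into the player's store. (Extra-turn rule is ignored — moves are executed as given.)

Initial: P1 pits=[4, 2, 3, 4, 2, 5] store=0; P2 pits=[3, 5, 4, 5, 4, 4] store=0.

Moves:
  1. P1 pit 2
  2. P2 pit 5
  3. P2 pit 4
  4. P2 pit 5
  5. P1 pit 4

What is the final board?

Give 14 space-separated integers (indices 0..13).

Move 1: P1 pit2 -> P1=[4,2,0,5,3,6](0) P2=[3,5,4,5,4,4](0)
Move 2: P2 pit5 -> P1=[5,3,1,5,3,6](0) P2=[3,5,4,5,4,0](1)
Move 3: P2 pit4 -> P1=[6,4,1,5,3,6](0) P2=[3,5,4,5,0,1](2)
Move 4: P2 pit5 -> P1=[6,4,1,5,3,6](0) P2=[3,5,4,5,0,0](3)
Move 5: P1 pit4 -> P1=[6,4,1,5,0,7](1) P2=[4,5,4,5,0,0](3)

Answer: 6 4 1 5 0 7 1 4 5 4 5 0 0 3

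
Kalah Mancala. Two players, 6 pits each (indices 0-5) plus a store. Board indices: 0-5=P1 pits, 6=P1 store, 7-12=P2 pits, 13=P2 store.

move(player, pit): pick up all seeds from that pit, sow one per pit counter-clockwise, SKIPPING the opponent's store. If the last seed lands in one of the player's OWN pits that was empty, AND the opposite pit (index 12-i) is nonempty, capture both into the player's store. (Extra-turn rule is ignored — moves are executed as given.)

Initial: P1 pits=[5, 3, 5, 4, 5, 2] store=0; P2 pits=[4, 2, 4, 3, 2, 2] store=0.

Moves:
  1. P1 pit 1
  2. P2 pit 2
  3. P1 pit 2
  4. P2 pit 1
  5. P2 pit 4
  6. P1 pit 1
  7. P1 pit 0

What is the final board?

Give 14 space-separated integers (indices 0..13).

Answer: 0 1 1 7 8 4 8 5 0 1 0 0 4 2

Derivation:
Move 1: P1 pit1 -> P1=[5,0,6,5,6,2](0) P2=[4,2,4,3,2,2](0)
Move 2: P2 pit2 -> P1=[5,0,6,5,6,2](0) P2=[4,2,0,4,3,3](1)
Move 3: P1 pit2 -> P1=[5,0,0,6,7,3](1) P2=[5,3,0,4,3,3](1)
Move 4: P2 pit1 -> P1=[5,0,0,6,7,3](1) P2=[5,0,1,5,4,3](1)
Move 5: P2 pit4 -> P1=[6,1,0,6,7,3](1) P2=[5,0,1,5,0,4](2)
Move 6: P1 pit1 -> P1=[6,0,0,6,7,3](7) P2=[5,0,1,0,0,4](2)
Move 7: P1 pit0 -> P1=[0,1,1,7,8,4](8) P2=[5,0,1,0,0,4](2)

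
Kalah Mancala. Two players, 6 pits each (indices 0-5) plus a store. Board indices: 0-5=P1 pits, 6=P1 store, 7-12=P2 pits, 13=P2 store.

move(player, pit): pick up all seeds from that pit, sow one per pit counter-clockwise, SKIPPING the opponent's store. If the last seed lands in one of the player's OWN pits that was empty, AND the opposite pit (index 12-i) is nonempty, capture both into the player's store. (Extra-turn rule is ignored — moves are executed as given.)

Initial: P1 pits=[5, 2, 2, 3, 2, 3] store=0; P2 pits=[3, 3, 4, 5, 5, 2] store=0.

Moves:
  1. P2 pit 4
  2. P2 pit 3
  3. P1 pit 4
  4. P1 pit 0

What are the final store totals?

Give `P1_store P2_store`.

Move 1: P2 pit4 -> P1=[6,3,3,3,2,3](0) P2=[3,3,4,5,0,3](1)
Move 2: P2 pit3 -> P1=[7,4,3,3,2,3](0) P2=[3,3,4,0,1,4](2)
Move 3: P1 pit4 -> P1=[7,4,3,3,0,4](1) P2=[3,3,4,0,1,4](2)
Move 4: P1 pit0 -> P1=[0,5,4,4,1,5](2) P2=[4,3,4,0,1,4](2)

Answer: 2 2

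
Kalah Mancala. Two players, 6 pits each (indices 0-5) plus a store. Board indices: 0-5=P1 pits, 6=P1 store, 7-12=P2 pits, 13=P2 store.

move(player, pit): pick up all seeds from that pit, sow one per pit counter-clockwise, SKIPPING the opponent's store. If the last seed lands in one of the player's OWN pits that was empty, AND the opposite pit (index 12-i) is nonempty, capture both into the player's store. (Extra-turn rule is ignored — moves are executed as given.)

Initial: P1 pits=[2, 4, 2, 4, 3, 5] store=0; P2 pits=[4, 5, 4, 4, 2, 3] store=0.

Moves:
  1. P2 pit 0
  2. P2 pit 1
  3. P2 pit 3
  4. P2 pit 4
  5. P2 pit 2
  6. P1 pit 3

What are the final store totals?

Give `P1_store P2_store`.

Move 1: P2 pit0 -> P1=[2,4,2,4,3,5](0) P2=[0,6,5,5,3,3](0)
Move 2: P2 pit1 -> P1=[3,4,2,4,3,5](0) P2=[0,0,6,6,4,4](1)
Move 3: P2 pit3 -> P1=[4,5,3,4,3,5](0) P2=[0,0,6,0,5,5](2)
Move 4: P2 pit4 -> P1=[5,6,4,4,3,5](0) P2=[0,0,6,0,0,6](3)
Move 5: P2 pit2 -> P1=[6,7,4,4,3,5](0) P2=[0,0,0,1,1,7](4)
Move 6: P1 pit3 -> P1=[6,7,4,0,4,6](1) P2=[1,0,0,1,1,7](4)

Answer: 1 4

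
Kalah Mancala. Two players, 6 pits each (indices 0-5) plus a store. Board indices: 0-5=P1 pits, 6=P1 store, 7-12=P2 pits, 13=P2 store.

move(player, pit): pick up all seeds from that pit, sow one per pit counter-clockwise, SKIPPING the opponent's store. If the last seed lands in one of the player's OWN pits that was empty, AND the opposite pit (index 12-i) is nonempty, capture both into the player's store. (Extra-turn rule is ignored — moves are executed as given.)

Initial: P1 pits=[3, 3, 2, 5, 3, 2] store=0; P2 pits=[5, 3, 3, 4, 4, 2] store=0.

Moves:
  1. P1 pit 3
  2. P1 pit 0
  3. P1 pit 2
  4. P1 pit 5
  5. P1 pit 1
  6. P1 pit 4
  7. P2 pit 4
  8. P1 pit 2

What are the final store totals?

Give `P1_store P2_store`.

Answer: 15 1

Derivation:
Move 1: P1 pit3 -> P1=[3,3,2,0,4,3](1) P2=[6,4,3,4,4,2](0)
Move 2: P1 pit0 -> P1=[0,4,3,0,4,3](5) P2=[6,4,0,4,4,2](0)
Move 3: P1 pit2 -> P1=[0,4,0,1,5,4](5) P2=[6,4,0,4,4,2](0)
Move 4: P1 pit5 -> P1=[0,4,0,1,5,0](6) P2=[7,5,1,4,4,2](0)
Move 5: P1 pit1 -> P1=[0,0,1,2,6,0](14) P2=[0,5,1,4,4,2](0)
Move 6: P1 pit4 -> P1=[0,0,1,2,0,1](15) P2=[1,6,2,5,4,2](0)
Move 7: P2 pit4 -> P1=[1,1,1,2,0,1](15) P2=[1,6,2,5,0,3](1)
Move 8: P1 pit2 -> P1=[1,1,0,3,0,1](15) P2=[1,6,2,5,0,3](1)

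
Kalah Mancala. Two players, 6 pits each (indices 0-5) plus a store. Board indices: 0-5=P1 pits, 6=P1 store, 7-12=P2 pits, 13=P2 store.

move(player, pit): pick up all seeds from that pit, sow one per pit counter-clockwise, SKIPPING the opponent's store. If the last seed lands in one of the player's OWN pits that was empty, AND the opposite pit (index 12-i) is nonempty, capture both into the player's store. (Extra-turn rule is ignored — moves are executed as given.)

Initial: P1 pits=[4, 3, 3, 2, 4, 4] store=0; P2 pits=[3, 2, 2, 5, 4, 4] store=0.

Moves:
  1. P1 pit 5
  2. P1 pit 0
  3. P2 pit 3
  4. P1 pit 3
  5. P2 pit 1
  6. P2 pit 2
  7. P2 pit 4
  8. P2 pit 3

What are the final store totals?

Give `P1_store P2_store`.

Move 1: P1 pit5 -> P1=[4,3,3,2,4,0](1) P2=[4,3,3,5,4,4](0)
Move 2: P1 pit0 -> P1=[0,4,4,3,5,0](1) P2=[4,3,3,5,4,4](0)
Move 3: P2 pit3 -> P1=[1,5,4,3,5,0](1) P2=[4,3,3,0,5,5](1)
Move 4: P1 pit3 -> P1=[1,5,4,0,6,1](2) P2=[4,3,3,0,5,5](1)
Move 5: P2 pit1 -> P1=[1,5,4,0,6,1](2) P2=[4,0,4,1,6,5](1)
Move 6: P2 pit2 -> P1=[1,5,4,0,6,1](2) P2=[4,0,0,2,7,6](2)
Move 7: P2 pit4 -> P1=[2,6,5,1,7,1](2) P2=[4,0,0,2,0,7](3)
Move 8: P2 pit3 -> P1=[2,6,5,1,7,1](2) P2=[4,0,0,0,1,8](3)

Answer: 2 3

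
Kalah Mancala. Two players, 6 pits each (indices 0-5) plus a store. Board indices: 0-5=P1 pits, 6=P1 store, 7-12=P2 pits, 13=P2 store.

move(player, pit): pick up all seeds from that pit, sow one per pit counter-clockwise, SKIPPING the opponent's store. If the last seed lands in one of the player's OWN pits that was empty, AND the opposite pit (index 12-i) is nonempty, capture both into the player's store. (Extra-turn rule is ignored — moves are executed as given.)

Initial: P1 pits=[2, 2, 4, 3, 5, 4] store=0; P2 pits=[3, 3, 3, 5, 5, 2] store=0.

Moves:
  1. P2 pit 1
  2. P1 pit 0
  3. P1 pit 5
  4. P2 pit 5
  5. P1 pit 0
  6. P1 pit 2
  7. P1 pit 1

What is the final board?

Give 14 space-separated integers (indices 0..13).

Move 1: P2 pit1 -> P1=[2,2,4,3,5,4](0) P2=[3,0,4,6,6,2](0)
Move 2: P1 pit0 -> P1=[0,3,5,3,5,4](0) P2=[3,0,4,6,6,2](0)
Move 3: P1 pit5 -> P1=[0,3,5,3,5,0](1) P2=[4,1,5,6,6,2](0)
Move 4: P2 pit5 -> P1=[1,3,5,3,5,0](1) P2=[4,1,5,6,6,0](1)
Move 5: P1 pit0 -> P1=[0,4,5,3,5,0](1) P2=[4,1,5,6,6,0](1)
Move 6: P1 pit2 -> P1=[0,4,0,4,6,1](2) P2=[5,1,5,6,6,0](1)
Move 7: P1 pit1 -> P1=[0,0,1,5,7,2](2) P2=[5,1,5,6,6,0](1)

Answer: 0 0 1 5 7 2 2 5 1 5 6 6 0 1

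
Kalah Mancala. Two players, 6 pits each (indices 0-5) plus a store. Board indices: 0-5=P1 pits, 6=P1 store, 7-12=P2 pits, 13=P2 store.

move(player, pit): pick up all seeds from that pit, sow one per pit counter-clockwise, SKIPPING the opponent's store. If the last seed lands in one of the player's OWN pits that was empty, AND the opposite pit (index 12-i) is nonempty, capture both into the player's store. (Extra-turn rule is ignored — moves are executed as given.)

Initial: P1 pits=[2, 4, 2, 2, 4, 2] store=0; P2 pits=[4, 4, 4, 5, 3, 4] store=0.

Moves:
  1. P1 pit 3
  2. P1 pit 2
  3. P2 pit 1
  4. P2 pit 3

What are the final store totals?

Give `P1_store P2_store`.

Answer: 0 1

Derivation:
Move 1: P1 pit3 -> P1=[2,4,2,0,5,3](0) P2=[4,4,4,5,3,4](0)
Move 2: P1 pit2 -> P1=[2,4,0,1,6,3](0) P2=[4,4,4,5,3,4](0)
Move 3: P2 pit1 -> P1=[2,4,0,1,6,3](0) P2=[4,0,5,6,4,5](0)
Move 4: P2 pit3 -> P1=[3,5,1,1,6,3](0) P2=[4,0,5,0,5,6](1)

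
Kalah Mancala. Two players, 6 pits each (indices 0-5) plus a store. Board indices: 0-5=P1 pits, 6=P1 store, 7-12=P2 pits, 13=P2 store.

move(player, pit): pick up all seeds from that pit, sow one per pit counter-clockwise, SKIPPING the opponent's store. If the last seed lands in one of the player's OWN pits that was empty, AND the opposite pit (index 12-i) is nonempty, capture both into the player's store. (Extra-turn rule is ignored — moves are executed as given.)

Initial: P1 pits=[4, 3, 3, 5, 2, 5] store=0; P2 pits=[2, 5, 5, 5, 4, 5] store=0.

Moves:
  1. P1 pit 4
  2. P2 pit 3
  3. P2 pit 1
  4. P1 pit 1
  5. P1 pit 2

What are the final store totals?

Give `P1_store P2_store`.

Move 1: P1 pit4 -> P1=[4,3,3,5,0,6](1) P2=[2,5,5,5,4,5](0)
Move 2: P2 pit3 -> P1=[5,4,3,5,0,6](1) P2=[2,5,5,0,5,6](1)
Move 3: P2 pit1 -> P1=[5,4,3,5,0,6](1) P2=[2,0,6,1,6,7](2)
Move 4: P1 pit1 -> P1=[5,0,4,6,1,7](1) P2=[2,0,6,1,6,7](2)
Move 5: P1 pit2 -> P1=[5,0,0,7,2,8](2) P2=[2,0,6,1,6,7](2)

Answer: 2 2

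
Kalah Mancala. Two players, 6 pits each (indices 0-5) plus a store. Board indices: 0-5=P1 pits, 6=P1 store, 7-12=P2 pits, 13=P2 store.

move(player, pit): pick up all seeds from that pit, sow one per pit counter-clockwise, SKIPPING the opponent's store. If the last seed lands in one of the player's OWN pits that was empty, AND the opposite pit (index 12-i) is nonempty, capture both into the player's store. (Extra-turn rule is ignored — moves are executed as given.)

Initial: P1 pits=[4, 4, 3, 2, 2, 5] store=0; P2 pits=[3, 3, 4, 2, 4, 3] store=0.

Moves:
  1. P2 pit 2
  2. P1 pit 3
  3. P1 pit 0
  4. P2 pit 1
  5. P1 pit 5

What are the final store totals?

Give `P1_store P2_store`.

Move 1: P2 pit2 -> P1=[4,4,3,2,2,5](0) P2=[3,3,0,3,5,4](1)
Move 2: P1 pit3 -> P1=[4,4,3,0,3,6](0) P2=[3,3,0,3,5,4](1)
Move 3: P1 pit0 -> P1=[0,5,4,1,4,6](0) P2=[3,3,0,3,5,4](1)
Move 4: P2 pit1 -> P1=[0,5,4,1,4,6](0) P2=[3,0,1,4,6,4](1)
Move 5: P1 pit5 -> P1=[0,5,4,1,4,0](1) P2=[4,1,2,5,7,4](1)

Answer: 1 1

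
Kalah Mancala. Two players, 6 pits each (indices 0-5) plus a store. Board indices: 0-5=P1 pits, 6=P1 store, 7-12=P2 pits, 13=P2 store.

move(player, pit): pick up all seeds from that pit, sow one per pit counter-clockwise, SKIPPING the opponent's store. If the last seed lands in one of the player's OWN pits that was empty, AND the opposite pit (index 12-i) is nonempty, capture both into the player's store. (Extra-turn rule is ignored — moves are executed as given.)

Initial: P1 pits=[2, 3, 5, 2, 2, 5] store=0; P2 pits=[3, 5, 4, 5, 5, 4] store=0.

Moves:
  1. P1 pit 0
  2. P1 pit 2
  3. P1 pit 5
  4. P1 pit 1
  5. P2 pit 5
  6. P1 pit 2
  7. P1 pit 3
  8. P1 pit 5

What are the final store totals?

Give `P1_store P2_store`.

Move 1: P1 pit0 -> P1=[0,4,6,2,2,5](0) P2=[3,5,4,5,5,4](0)
Move 2: P1 pit2 -> P1=[0,4,0,3,3,6](1) P2=[4,6,4,5,5,4](0)
Move 3: P1 pit5 -> P1=[0,4,0,3,3,0](2) P2=[5,7,5,6,6,4](0)
Move 4: P1 pit1 -> P1=[0,0,1,4,4,0](8) P2=[0,7,5,6,6,4](0)
Move 5: P2 pit5 -> P1=[1,1,2,4,4,0](8) P2=[0,7,5,6,6,0](1)
Move 6: P1 pit2 -> P1=[1,1,0,5,5,0](8) P2=[0,7,5,6,6,0](1)
Move 7: P1 pit3 -> P1=[1,1,0,0,6,1](9) P2=[1,8,5,6,6,0](1)
Move 8: P1 pit5 -> P1=[1,1,0,0,6,0](10) P2=[1,8,5,6,6,0](1)

Answer: 10 1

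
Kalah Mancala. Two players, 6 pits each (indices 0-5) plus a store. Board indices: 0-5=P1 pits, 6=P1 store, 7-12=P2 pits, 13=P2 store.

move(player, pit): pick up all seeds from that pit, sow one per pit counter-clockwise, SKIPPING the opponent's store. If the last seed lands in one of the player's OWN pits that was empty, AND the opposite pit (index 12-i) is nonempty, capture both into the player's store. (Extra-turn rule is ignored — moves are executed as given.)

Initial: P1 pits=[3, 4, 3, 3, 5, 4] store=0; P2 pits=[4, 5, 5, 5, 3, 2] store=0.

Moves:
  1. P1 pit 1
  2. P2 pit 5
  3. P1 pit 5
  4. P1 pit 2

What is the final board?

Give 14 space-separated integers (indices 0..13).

Move 1: P1 pit1 -> P1=[3,0,4,4,6,5](0) P2=[4,5,5,5,3,2](0)
Move 2: P2 pit5 -> P1=[4,0,4,4,6,5](0) P2=[4,5,5,5,3,0](1)
Move 3: P1 pit5 -> P1=[4,0,4,4,6,0](1) P2=[5,6,6,6,3,0](1)
Move 4: P1 pit2 -> P1=[4,0,0,5,7,1](2) P2=[5,6,6,6,3,0](1)

Answer: 4 0 0 5 7 1 2 5 6 6 6 3 0 1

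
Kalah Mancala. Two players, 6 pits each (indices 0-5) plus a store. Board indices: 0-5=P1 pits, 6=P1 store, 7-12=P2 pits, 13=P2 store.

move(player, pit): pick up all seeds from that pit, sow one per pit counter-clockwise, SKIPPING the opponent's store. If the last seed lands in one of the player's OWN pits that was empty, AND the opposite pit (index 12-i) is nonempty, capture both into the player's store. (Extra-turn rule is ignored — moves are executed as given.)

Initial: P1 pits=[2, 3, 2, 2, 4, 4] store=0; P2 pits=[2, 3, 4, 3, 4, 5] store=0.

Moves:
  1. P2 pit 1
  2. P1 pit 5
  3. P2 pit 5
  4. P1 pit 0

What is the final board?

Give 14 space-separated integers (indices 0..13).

Move 1: P2 pit1 -> P1=[2,3,2,2,4,4](0) P2=[2,0,5,4,5,5](0)
Move 2: P1 pit5 -> P1=[2,3,2,2,4,0](1) P2=[3,1,6,4,5,5](0)
Move 3: P2 pit5 -> P1=[3,4,3,3,4,0](1) P2=[3,1,6,4,5,0](1)
Move 4: P1 pit0 -> P1=[0,5,4,4,4,0](1) P2=[3,1,6,4,5,0](1)

Answer: 0 5 4 4 4 0 1 3 1 6 4 5 0 1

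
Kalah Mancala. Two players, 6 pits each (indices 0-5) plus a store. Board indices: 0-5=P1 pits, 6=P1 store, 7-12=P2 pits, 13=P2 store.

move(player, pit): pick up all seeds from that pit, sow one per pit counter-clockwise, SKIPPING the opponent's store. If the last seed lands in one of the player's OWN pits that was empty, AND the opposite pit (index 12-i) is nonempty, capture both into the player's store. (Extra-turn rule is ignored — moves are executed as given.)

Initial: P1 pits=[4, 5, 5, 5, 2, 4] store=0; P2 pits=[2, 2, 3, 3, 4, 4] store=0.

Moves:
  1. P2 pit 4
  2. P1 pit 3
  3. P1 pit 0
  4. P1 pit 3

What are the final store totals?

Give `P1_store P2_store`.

Answer: 1 1

Derivation:
Move 1: P2 pit4 -> P1=[5,6,5,5,2,4](0) P2=[2,2,3,3,0,5](1)
Move 2: P1 pit3 -> P1=[5,6,5,0,3,5](1) P2=[3,3,3,3,0,5](1)
Move 3: P1 pit0 -> P1=[0,7,6,1,4,6](1) P2=[3,3,3,3,0,5](1)
Move 4: P1 pit3 -> P1=[0,7,6,0,5,6](1) P2=[3,3,3,3,0,5](1)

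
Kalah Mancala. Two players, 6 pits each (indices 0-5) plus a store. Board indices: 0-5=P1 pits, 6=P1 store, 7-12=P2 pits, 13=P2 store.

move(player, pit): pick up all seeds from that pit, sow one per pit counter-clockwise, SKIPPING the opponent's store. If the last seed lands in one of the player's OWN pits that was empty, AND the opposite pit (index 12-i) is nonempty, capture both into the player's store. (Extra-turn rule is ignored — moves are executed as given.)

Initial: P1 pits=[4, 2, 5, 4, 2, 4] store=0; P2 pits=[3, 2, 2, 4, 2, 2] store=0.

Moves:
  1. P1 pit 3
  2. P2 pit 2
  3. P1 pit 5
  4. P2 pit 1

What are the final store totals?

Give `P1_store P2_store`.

Answer: 2 0

Derivation:
Move 1: P1 pit3 -> P1=[4,2,5,0,3,5](1) P2=[4,2,2,4,2,2](0)
Move 2: P2 pit2 -> P1=[4,2,5,0,3,5](1) P2=[4,2,0,5,3,2](0)
Move 3: P1 pit5 -> P1=[4,2,5,0,3,0](2) P2=[5,3,1,6,3,2](0)
Move 4: P2 pit1 -> P1=[4,2,5,0,3,0](2) P2=[5,0,2,7,4,2](0)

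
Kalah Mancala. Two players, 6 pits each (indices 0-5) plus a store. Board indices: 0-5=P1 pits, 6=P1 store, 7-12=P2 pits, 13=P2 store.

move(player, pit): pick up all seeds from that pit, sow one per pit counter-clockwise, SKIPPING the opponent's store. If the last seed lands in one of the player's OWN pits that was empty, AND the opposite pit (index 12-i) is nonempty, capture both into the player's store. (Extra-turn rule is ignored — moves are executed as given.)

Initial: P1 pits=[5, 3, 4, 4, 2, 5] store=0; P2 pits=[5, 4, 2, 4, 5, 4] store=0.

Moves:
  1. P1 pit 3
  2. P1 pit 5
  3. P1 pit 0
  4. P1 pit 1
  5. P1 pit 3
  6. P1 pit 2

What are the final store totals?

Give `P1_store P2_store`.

Answer: 11 0

Derivation:
Move 1: P1 pit3 -> P1=[5,3,4,0,3,6](1) P2=[6,4,2,4,5,4](0)
Move 2: P1 pit5 -> P1=[5,3,4,0,3,0](2) P2=[7,5,3,5,6,4](0)
Move 3: P1 pit0 -> P1=[0,4,5,1,4,0](10) P2=[0,5,3,5,6,4](0)
Move 4: P1 pit1 -> P1=[0,0,6,2,5,1](10) P2=[0,5,3,5,6,4](0)
Move 5: P1 pit3 -> P1=[0,0,6,0,6,2](10) P2=[0,5,3,5,6,4](0)
Move 6: P1 pit2 -> P1=[0,0,0,1,7,3](11) P2=[1,6,3,5,6,4](0)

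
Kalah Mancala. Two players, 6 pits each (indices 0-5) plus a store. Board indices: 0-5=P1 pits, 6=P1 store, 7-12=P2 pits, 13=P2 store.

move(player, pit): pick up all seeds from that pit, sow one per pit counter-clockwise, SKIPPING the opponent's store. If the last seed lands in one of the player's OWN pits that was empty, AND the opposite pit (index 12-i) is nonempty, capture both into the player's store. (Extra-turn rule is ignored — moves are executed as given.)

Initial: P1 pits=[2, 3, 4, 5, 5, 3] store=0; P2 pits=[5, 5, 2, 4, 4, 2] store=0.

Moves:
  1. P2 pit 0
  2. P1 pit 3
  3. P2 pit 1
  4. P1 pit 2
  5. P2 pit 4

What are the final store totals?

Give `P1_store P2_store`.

Move 1: P2 pit0 -> P1=[2,3,4,5,5,3](0) P2=[0,6,3,5,5,3](0)
Move 2: P1 pit3 -> P1=[2,3,4,0,6,4](1) P2=[1,7,3,5,5,3](0)
Move 3: P2 pit1 -> P1=[3,4,4,0,6,4](1) P2=[1,0,4,6,6,4](1)
Move 4: P1 pit2 -> P1=[3,4,0,1,7,5](2) P2=[1,0,4,6,6,4](1)
Move 5: P2 pit4 -> P1=[4,5,1,2,7,5](2) P2=[1,0,4,6,0,5](2)

Answer: 2 2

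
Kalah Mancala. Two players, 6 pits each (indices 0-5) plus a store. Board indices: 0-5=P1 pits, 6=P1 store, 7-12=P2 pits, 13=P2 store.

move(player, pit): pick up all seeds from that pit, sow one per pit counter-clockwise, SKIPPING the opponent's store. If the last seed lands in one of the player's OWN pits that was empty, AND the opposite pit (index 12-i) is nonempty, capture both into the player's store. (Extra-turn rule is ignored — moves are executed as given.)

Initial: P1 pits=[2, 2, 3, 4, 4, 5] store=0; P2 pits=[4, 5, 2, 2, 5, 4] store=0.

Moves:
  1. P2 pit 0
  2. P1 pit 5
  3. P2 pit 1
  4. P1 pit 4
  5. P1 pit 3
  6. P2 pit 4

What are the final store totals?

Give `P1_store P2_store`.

Move 1: P2 pit0 -> P1=[2,2,3,4,4,5](0) P2=[0,6,3,3,6,4](0)
Move 2: P1 pit5 -> P1=[2,2,3,4,4,0](1) P2=[1,7,4,4,6,4](0)
Move 3: P2 pit1 -> P1=[3,3,3,4,4,0](1) P2=[1,0,5,5,7,5](1)
Move 4: P1 pit4 -> P1=[3,3,3,4,0,1](2) P2=[2,1,5,5,7,5](1)
Move 5: P1 pit3 -> P1=[3,3,3,0,1,2](3) P2=[3,1,5,5,7,5](1)
Move 6: P2 pit4 -> P1=[4,4,4,1,2,2](3) P2=[3,1,5,5,0,6](2)

Answer: 3 2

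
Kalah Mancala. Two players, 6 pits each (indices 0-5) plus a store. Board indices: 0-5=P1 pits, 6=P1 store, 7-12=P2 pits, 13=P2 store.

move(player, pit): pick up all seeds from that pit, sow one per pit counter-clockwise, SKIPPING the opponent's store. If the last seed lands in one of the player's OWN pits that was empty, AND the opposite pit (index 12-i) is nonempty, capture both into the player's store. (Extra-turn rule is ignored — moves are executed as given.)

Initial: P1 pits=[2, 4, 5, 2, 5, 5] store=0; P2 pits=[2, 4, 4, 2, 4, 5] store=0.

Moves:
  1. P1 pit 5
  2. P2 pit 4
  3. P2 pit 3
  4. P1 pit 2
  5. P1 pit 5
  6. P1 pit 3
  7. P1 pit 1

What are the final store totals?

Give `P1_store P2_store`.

Answer: 5 2

Derivation:
Move 1: P1 pit5 -> P1=[2,4,5,2,5,0](1) P2=[3,5,5,3,4,5](0)
Move 2: P2 pit4 -> P1=[3,5,5,2,5,0](1) P2=[3,5,5,3,0,6](1)
Move 3: P2 pit3 -> P1=[3,5,5,2,5,0](1) P2=[3,5,5,0,1,7](2)
Move 4: P1 pit2 -> P1=[3,5,0,3,6,1](2) P2=[4,5,5,0,1,7](2)
Move 5: P1 pit5 -> P1=[3,5,0,3,6,0](3) P2=[4,5,5,0,1,7](2)
Move 6: P1 pit3 -> P1=[3,5,0,0,7,1](4) P2=[4,5,5,0,1,7](2)
Move 7: P1 pit1 -> P1=[3,0,1,1,8,2](5) P2=[4,5,5,0,1,7](2)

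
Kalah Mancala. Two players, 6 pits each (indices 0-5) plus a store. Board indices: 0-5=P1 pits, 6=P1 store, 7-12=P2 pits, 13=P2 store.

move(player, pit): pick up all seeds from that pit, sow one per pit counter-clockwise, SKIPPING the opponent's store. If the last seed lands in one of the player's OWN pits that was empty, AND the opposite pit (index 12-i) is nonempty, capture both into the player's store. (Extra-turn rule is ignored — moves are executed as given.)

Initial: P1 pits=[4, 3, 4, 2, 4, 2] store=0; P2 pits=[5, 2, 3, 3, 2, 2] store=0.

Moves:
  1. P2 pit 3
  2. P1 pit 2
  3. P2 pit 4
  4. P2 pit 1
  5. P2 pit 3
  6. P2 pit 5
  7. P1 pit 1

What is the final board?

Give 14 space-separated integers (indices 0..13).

Answer: 6 0 2 3 5 3 1 5 0 4 0 0 0 7

Derivation:
Move 1: P2 pit3 -> P1=[4,3,4,2,4,2](0) P2=[5,2,3,0,3,3](1)
Move 2: P1 pit2 -> P1=[4,3,0,3,5,3](1) P2=[5,2,3,0,3,3](1)
Move 3: P2 pit4 -> P1=[5,3,0,3,5,3](1) P2=[5,2,3,0,0,4](2)
Move 4: P2 pit1 -> P1=[5,3,0,3,5,3](1) P2=[5,0,4,1,0,4](2)
Move 5: P2 pit3 -> P1=[5,0,0,3,5,3](1) P2=[5,0,4,0,0,4](6)
Move 6: P2 pit5 -> P1=[6,1,1,3,5,3](1) P2=[5,0,4,0,0,0](7)
Move 7: P1 pit1 -> P1=[6,0,2,3,5,3](1) P2=[5,0,4,0,0,0](7)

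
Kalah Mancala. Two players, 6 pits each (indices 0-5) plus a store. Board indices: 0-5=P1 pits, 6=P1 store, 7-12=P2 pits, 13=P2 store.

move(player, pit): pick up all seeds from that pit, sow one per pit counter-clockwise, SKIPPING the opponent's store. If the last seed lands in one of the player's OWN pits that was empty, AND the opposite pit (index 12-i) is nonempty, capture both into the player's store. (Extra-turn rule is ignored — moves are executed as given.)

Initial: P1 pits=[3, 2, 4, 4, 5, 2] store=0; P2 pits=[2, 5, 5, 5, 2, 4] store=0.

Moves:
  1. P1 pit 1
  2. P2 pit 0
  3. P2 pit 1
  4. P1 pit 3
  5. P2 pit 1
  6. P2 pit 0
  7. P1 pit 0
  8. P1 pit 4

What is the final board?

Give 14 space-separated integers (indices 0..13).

Move 1: P1 pit1 -> P1=[3,0,5,5,5,2](0) P2=[2,5,5,5,2,4](0)
Move 2: P2 pit0 -> P1=[3,0,5,5,5,2](0) P2=[0,6,6,5,2,4](0)
Move 3: P2 pit1 -> P1=[4,0,5,5,5,2](0) P2=[0,0,7,6,3,5](1)
Move 4: P1 pit3 -> P1=[4,0,5,0,6,3](1) P2=[1,1,7,6,3,5](1)
Move 5: P2 pit1 -> P1=[4,0,5,0,6,3](1) P2=[1,0,8,6,3,5](1)
Move 6: P2 pit0 -> P1=[4,0,5,0,0,3](1) P2=[0,0,8,6,3,5](8)
Move 7: P1 pit0 -> P1=[0,1,6,1,1,3](1) P2=[0,0,8,6,3,5](8)
Move 8: P1 pit4 -> P1=[0,1,6,1,0,4](1) P2=[0,0,8,6,3,5](8)

Answer: 0 1 6 1 0 4 1 0 0 8 6 3 5 8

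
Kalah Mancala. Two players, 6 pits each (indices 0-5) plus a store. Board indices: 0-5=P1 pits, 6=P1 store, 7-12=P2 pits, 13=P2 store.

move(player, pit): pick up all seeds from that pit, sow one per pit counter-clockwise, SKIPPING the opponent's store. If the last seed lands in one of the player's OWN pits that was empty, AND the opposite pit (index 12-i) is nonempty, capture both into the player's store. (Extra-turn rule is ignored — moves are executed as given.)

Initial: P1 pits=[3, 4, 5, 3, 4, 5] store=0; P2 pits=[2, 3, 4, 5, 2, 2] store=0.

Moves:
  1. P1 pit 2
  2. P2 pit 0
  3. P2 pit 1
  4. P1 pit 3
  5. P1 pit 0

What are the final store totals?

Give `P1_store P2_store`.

Answer: 9 0

Derivation:
Move 1: P1 pit2 -> P1=[3,4,0,4,5,6](1) P2=[3,3,4,5,2,2](0)
Move 2: P2 pit0 -> P1=[3,4,0,4,5,6](1) P2=[0,4,5,6,2,2](0)
Move 3: P2 pit1 -> P1=[3,4,0,4,5,6](1) P2=[0,0,6,7,3,3](0)
Move 4: P1 pit3 -> P1=[3,4,0,0,6,7](2) P2=[1,0,6,7,3,3](0)
Move 5: P1 pit0 -> P1=[0,5,1,0,6,7](9) P2=[1,0,0,7,3,3](0)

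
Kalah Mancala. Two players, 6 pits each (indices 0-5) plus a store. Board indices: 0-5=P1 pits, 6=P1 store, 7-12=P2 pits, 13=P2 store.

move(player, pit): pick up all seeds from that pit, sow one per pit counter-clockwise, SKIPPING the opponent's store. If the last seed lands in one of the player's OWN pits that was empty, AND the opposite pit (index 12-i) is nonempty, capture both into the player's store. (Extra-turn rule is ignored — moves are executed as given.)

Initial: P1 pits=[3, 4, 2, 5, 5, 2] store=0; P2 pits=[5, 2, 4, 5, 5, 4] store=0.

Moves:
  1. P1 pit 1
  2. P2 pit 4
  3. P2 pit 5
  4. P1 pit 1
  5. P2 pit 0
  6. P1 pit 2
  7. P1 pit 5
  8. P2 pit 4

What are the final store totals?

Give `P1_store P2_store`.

Move 1: P1 pit1 -> P1=[3,0,3,6,6,3](0) P2=[5,2,4,5,5,4](0)
Move 2: P2 pit4 -> P1=[4,1,4,6,6,3](0) P2=[5,2,4,5,0,5](1)
Move 3: P2 pit5 -> P1=[5,2,5,7,6,3](0) P2=[5,2,4,5,0,0](2)
Move 4: P1 pit1 -> P1=[5,0,6,8,6,3](0) P2=[5,2,4,5,0,0](2)
Move 5: P2 pit0 -> P1=[0,0,6,8,6,3](0) P2=[0,3,5,6,1,0](8)
Move 6: P1 pit2 -> P1=[0,0,0,9,7,4](1) P2=[1,4,5,6,1,0](8)
Move 7: P1 pit5 -> P1=[0,0,0,9,7,0](2) P2=[2,5,6,6,1,0](8)
Move 8: P2 pit4 -> P1=[0,0,0,9,7,0](2) P2=[2,5,6,6,0,1](8)

Answer: 2 8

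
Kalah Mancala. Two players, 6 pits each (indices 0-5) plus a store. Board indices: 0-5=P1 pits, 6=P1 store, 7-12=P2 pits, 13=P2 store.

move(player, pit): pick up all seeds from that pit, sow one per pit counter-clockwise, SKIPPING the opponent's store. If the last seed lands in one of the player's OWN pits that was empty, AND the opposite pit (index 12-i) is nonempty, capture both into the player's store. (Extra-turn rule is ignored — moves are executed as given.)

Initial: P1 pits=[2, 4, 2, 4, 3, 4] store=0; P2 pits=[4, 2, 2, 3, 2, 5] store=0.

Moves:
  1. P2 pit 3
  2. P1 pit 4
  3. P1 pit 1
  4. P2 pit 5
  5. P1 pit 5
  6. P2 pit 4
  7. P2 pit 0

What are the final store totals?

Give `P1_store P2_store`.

Move 1: P2 pit3 -> P1=[2,4,2,4,3,4](0) P2=[4,2,2,0,3,6](1)
Move 2: P1 pit4 -> P1=[2,4,2,4,0,5](1) P2=[5,2,2,0,3,6](1)
Move 3: P1 pit1 -> P1=[2,0,3,5,1,6](1) P2=[5,2,2,0,3,6](1)
Move 4: P2 pit5 -> P1=[3,1,4,6,2,6](1) P2=[5,2,2,0,3,0](2)
Move 5: P1 pit5 -> P1=[3,1,4,6,2,0](2) P2=[6,3,3,1,4,0](2)
Move 6: P2 pit4 -> P1=[4,2,4,6,2,0](2) P2=[6,3,3,1,0,1](3)
Move 7: P2 pit0 -> P1=[4,2,4,6,2,0](2) P2=[0,4,4,2,1,2](4)

Answer: 2 4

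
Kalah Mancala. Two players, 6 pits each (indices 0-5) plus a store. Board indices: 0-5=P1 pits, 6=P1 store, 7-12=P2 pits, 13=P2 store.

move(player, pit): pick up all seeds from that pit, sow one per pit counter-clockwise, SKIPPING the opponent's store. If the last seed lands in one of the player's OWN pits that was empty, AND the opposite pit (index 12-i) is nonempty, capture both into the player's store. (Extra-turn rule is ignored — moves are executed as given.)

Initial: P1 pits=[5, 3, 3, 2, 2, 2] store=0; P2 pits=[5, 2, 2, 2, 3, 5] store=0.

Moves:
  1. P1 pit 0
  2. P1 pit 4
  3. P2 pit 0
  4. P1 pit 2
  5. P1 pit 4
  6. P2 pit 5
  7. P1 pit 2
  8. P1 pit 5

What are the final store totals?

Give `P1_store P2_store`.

Answer: 3 2

Derivation:
Move 1: P1 pit0 -> P1=[0,4,4,3,3,3](0) P2=[5,2,2,2,3,5](0)
Move 2: P1 pit4 -> P1=[0,4,4,3,0,4](1) P2=[6,2,2,2,3,5](0)
Move 3: P2 pit0 -> P1=[0,4,4,3,0,4](1) P2=[0,3,3,3,4,6](1)
Move 4: P1 pit2 -> P1=[0,4,0,4,1,5](2) P2=[0,3,3,3,4,6](1)
Move 5: P1 pit4 -> P1=[0,4,0,4,0,6](2) P2=[0,3,3,3,4,6](1)
Move 6: P2 pit5 -> P1=[1,5,1,5,1,6](2) P2=[0,3,3,3,4,0](2)
Move 7: P1 pit2 -> P1=[1,5,0,6,1,6](2) P2=[0,3,3,3,4,0](2)
Move 8: P1 pit5 -> P1=[1,5,0,6,1,0](3) P2=[1,4,4,4,5,0](2)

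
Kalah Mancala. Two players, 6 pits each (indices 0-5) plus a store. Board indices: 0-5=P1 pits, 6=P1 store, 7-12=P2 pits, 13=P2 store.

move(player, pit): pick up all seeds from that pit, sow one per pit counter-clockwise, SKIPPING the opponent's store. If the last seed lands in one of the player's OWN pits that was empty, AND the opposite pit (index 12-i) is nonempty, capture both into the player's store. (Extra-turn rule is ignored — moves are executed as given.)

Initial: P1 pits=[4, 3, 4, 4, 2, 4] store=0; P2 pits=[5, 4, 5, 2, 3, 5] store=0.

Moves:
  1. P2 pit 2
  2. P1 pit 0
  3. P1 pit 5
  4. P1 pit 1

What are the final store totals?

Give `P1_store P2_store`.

Answer: 8 1

Derivation:
Move 1: P2 pit2 -> P1=[5,3,4,4,2,4](0) P2=[5,4,0,3,4,6](1)
Move 2: P1 pit0 -> P1=[0,4,5,5,3,5](0) P2=[5,4,0,3,4,6](1)
Move 3: P1 pit5 -> P1=[0,4,5,5,3,0](1) P2=[6,5,1,4,4,6](1)
Move 4: P1 pit1 -> P1=[0,0,6,6,4,0](8) P2=[0,5,1,4,4,6](1)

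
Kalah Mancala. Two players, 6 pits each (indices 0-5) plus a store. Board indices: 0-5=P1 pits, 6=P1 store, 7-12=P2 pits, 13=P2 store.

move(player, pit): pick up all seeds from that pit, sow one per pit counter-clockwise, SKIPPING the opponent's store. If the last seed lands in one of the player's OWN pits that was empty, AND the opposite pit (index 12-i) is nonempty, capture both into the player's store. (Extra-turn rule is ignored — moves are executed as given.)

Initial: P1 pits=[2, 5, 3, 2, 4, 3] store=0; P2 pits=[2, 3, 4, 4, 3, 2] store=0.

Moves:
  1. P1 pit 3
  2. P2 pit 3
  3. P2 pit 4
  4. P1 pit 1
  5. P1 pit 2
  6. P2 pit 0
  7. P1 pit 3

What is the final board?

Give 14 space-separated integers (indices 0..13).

Answer: 4 0 0 0 8 7 2 0 4 5 1 0 4 2

Derivation:
Move 1: P1 pit3 -> P1=[2,5,3,0,5,4](0) P2=[2,3,4,4,3,2](0)
Move 2: P2 pit3 -> P1=[3,5,3,0,5,4](0) P2=[2,3,4,0,4,3](1)
Move 3: P2 pit4 -> P1=[4,6,3,0,5,4](0) P2=[2,3,4,0,0,4](2)
Move 4: P1 pit1 -> P1=[4,0,4,1,6,5](1) P2=[3,3,4,0,0,4](2)
Move 5: P1 pit2 -> P1=[4,0,0,2,7,6](2) P2=[3,3,4,0,0,4](2)
Move 6: P2 pit0 -> P1=[4,0,0,2,7,6](2) P2=[0,4,5,1,0,4](2)
Move 7: P1 pit3 -> P1=[4,0,0,0,8,7](2) P2=[0,4,5,1,0,4](2)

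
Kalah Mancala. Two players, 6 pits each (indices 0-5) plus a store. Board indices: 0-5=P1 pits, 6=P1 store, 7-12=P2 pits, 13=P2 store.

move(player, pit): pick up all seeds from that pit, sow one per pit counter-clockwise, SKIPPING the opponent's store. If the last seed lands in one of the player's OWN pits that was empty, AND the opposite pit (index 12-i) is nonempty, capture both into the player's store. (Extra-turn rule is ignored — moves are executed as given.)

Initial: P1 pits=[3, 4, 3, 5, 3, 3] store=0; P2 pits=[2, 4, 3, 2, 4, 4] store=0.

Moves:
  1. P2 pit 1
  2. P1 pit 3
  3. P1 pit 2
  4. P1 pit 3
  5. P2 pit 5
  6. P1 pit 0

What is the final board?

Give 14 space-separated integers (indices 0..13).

Move 1: P2 pit1 -> P1=[3,4,3,5,3,3](0) P2=[2,0,4,3,5,5](0)
Move 2: P1 pit3 -> P1=[3,4,3,0,4,4](1) P2=[3,1,4,3,5,5](0)
Move 3: P1 pit2 -> P1=[3,4,0,1,5,5](1) P2=[3,1,4,3,5,5](0)
Move 4: P1 pit3 -> P1=[3,4,0,0,6,5](1) P2=[3,1,4,3,5,5](0)
Move 5: P2 pit5 -> P1=[4,5,1,1,6,5](1) P2=[3,1,4,3,5,0](1)
Move 6: P1 pit0 -> P1=[0,6,2,2,7,5](1) P2=[3,1,4,3,5,0](1)

Answer: 0 6 2 2 7 5 1 3 1 4 3 5 0 1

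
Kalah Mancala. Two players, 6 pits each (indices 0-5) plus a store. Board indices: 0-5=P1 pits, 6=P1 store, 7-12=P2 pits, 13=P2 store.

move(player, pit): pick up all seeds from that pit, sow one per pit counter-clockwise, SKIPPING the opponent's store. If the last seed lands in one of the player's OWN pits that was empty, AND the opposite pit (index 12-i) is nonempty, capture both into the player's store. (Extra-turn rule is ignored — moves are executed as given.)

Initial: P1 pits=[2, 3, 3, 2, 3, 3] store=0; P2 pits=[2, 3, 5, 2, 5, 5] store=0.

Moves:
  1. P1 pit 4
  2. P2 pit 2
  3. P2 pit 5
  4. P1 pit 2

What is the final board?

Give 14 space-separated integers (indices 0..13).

Answer: 4 4 0 4 2 5 2 3 3 0 3 6 0 2

Derivation:
Move 1: P1 pit4 -> P1=[2,3,3,2,0,4](1) P2=[3,3,5,2,5,5](0)
Move 2: P2 pit2 -> P1=[3,3,3,2,0,4](1) P2=[3,3,0,3,6,6](1)
Move 3: P2 pit5 -> P1=[4,4,4,3,1,4](1) P2=[3,3,0,3,6,0](2)
Move 4: P1 pit2 -> P1=[4,4,0,4,2,5](2) P2=[3,3,0,3,6,0](2)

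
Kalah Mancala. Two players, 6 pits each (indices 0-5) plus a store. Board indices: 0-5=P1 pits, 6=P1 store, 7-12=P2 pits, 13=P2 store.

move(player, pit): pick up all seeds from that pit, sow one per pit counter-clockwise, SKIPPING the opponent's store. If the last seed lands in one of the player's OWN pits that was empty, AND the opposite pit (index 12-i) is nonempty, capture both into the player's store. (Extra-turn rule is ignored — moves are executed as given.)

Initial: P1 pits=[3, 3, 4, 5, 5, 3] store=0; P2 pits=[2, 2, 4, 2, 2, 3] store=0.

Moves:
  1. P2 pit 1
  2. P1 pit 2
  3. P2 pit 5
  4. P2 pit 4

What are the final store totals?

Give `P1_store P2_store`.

Answer: 1 2

Derivation:
Move 1: P2 pit1 -> P1=[3,3,4,5,5,3](0) P2=[2,0,5,3,2,3](0)
Move 2: P1 pit2 -> P1=[3,3,0,6,6,4](1) P2=[2,0,5,3,2,3](0)
Move 3: P2 pit5 -> P1=[4,4,0,6,6,4](1) P2=[2,0,5,3,2,0](1)
Move 4: P2 pit4 -> P1=[4,4,0,6,6,4](1) P2=[2,0,5,3,0,1](2)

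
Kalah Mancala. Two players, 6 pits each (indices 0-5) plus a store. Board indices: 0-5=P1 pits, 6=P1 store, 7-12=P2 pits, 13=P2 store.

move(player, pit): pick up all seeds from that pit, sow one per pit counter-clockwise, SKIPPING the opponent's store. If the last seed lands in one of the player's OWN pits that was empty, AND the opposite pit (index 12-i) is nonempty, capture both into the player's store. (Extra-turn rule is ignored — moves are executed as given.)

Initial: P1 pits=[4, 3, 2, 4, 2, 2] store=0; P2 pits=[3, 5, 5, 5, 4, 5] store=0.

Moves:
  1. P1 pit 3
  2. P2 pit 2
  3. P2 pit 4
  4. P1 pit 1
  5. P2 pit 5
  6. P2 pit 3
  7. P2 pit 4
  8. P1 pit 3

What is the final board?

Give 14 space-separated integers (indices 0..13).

Answer: 8 2 6 0 6 6 1 4 5 0 0 0 2 4

Derivation:
Move 1: P1 pit3 -> P1=[4,3,2,0,3,3](1) P2=[4,5,5,5,4,5](0)
Move 2: P2 pit2 -> P1=[5,3,2,0,3,3](1) P2=[4,5,0,6,5,6](1)
Move 3: P2 pit4 -> P1=[6,4,3,0,3,3](1) P2=[4,5,0,6,0,7](2)
Move 4: P1 pit1 -> P1=[6,0,4,1,4,4](1) P2=[4,5,0,6,0,7](2)
Move 5: P2 pit5 -> P1=[7,1,5,2,5,5](1) P2=[4,5,0,6,0,0](3)
Move 6: P2 pit3 -> P1=[8,2,6,2,5,5](1) P2=[4,5,0,0,1,1](4)
Move 7: P2 pit4 -> P1=[8,2,6,2,5,5](1) P2=[4,5,0,0,0,2](4)
Move 8: P1 pit3 -> P1=[8,2,6,0,6,6](1) P2=[4,5,0,0,0,2](4)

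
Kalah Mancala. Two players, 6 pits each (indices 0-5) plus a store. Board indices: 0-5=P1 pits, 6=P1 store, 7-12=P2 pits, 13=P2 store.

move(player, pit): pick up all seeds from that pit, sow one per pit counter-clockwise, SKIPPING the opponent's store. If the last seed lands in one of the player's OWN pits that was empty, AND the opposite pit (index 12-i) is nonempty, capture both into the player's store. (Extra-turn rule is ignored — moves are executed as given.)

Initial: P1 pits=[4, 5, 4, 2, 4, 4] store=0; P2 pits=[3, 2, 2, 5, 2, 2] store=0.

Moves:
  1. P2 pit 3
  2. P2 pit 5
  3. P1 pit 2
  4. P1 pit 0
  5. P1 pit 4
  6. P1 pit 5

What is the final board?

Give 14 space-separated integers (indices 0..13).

Answer: 0 8 1 4 0 0 4 5 4 4 2 4 1 2

Derivation:
Move 1: P2 pit3 -> P1=[5,6,4,2,4,4](0) P2=[3,2,2,0,3,3](1)
Move 2: P2 pit5 -> P1=[6,7,4,2,4,4](0) P2=[3,2,2,0,3,0](2)
Move 3: P1 pit2 -> P1=[6,7,0,3,5,5](1) P2=[3,2,2,0,3,0](2)
Move 4: P1 pit0 -> P1=[0,8,1,4,6,6](2) P2=[3,2,2,0,3,0](2)
Move 5: P1 pit4 -> P1=[0,8,1,4,0,7](3) P2=[4,3,3,1,3,0](2)
Move 6: P1 pit5 -> P1=[0,8,1,4,0,0](4) P2=[5,4,4,2,4,1](2)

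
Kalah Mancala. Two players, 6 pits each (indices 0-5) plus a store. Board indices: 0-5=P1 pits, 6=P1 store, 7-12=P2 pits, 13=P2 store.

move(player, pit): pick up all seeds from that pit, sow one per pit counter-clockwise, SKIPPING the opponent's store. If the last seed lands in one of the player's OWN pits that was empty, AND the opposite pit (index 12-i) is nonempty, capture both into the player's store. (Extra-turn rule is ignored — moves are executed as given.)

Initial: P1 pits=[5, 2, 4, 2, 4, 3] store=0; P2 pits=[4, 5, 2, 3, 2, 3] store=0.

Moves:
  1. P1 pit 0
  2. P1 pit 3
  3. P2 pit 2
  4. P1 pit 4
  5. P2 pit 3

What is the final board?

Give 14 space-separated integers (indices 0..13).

Answer: 1 4 5 0 0 6 2 5 6 1 0 4 4 1

Derivation:
Move 1: P1 pit0 -> P1=[0,3,5,3,5,4](0) P2=[4,5,2,3,2,3](0)
Move 2: P1 pit3 -> P1=[0,3,5,0,6,5](1) P2=[4,5,2,3,2,3](0)
Move 3: P2 pit2 -> P1=[0,3,5,0,6,5](1) P2=[4,5,0,4,3,3](0)
Move 4: P1 pit4 -> P1=[0,3,5,0,0,6](2) P2=[5,6,1,5,3,3](0)
Move 5: P2 pit3 -> P1=[1,4,5,0,0,6](2) P2=[5,6,1,0,4,4](1)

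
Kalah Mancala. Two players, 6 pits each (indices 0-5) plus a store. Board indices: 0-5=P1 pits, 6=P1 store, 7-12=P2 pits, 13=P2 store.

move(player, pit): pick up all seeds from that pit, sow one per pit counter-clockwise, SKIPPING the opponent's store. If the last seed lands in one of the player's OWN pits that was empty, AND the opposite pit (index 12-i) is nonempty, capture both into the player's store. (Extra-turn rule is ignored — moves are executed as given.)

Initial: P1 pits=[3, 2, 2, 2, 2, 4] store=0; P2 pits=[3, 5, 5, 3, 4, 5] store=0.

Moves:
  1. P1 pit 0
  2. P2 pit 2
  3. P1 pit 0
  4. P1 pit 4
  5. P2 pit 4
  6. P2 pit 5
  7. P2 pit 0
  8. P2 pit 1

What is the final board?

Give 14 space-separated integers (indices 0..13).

Answer: 3 6 5 4 1 6 1 0 0 2 6 1 1 4

Derivation:
Move 1: P1 pit0 -> P1=[0,3,3,3,2,4](0) P2=[3,5,5,3,4,5](0)
Move 2: P2 pit2 -> P1=[1,3,3,3,2,4](0) P2=[3,5,0,4,5,6](1)
Move 3: P1 pit0 -> P1=[0,4,3,3,2,4](0) P2=[3,5,0,4,5,6](1)
Move 4: P1 pit4 -> P1=[0,4,3,3,0,5](1) P2=[3,5,0,4,5,6](1)
Move 5: P2 pit4 -> P1=[1,5,4,3,0,5](1) P2=[3,5,0,4,0,7](2)
Move 6: P2 pit5 -> P1=[2,6,5,4,1,6](1) P2=[3,5,0,4,0,0](3)
Move 7: P2 pit0 -> P1=[2,6,5,4,1,6](1) P2=[0,6,1,5,0,0](3)
Move 8: P2 pit1 -> P1=[3,6,5,4,1,6](1) P2=[0,0,2,6,1,1](4)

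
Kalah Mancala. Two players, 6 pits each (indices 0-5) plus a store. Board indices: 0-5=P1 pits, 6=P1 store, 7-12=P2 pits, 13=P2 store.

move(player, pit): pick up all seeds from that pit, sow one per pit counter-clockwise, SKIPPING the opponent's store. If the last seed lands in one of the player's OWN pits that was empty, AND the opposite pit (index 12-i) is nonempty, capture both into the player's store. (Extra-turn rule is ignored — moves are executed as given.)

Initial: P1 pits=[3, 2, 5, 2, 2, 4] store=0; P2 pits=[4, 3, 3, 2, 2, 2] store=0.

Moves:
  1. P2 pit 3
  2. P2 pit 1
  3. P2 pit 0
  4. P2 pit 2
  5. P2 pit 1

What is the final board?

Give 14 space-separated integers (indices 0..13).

Move 1: P2 pit3 -> P1=[3,2,5,2,2,4](0) P2=[4,3,3,0,3,3](0)
Move 2: P2 pit1 -> P1=[3,2,5,2,2,4](0) P2=[4,0,4,1,4,3](0)
Move 3: P2 pit0 -> P1=[3,2,5,2,2,4](0) P2=[0,1,5,2,5,3](0)
Move 4: P2 pit2 -> P1=[4,2,5,2,2,4](0) P2=[0,1,0,3,6,4](1)
Move 5: P2 pit1 -> P1=[4,2,5,0,2,4](0) P2=[0,0,0,3,6,4](4)

Answer: 4 2 5 0 2 4 0 0 0 0 3 6 4 4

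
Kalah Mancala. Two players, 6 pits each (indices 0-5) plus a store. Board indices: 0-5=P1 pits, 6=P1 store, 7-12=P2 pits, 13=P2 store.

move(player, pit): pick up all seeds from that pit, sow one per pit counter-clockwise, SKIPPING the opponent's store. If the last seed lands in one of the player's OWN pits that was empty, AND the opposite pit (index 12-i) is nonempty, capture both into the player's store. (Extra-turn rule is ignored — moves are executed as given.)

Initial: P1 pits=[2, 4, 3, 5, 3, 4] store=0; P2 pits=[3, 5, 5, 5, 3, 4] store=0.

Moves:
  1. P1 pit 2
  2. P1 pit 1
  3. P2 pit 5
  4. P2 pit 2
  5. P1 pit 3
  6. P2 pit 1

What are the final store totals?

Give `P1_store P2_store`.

Answer: 1 3

Derivation:
Move 1: P1 pit2 -> P1=[2,4,0,6,4,5](0) P2=[3,5,5,5,3,4](0)
Move 2: P1 pit1 -> P1=[2,0,1,7,5,6](0) P2=[3,5,5,5,3,4](0)
Move 3: P2 pit5 -> P1=[3,1,2,7,5,6](0) P2=[3,5,5,5,3,0](1)
Move 4: P2 pit2 -> P1=[4,1,2,7,5,6](0) P2=[3,5,0,6,4,1](2)
Move 5: P1 pit3 -> P1=[4,1,2,0,6,7](1) P2=[4,6,1,7,4,1](2)
Move 6: P2 pit1 -> P1=[5,1,2,0,6,7](1) P2=[4,0,2,8,5,2](3)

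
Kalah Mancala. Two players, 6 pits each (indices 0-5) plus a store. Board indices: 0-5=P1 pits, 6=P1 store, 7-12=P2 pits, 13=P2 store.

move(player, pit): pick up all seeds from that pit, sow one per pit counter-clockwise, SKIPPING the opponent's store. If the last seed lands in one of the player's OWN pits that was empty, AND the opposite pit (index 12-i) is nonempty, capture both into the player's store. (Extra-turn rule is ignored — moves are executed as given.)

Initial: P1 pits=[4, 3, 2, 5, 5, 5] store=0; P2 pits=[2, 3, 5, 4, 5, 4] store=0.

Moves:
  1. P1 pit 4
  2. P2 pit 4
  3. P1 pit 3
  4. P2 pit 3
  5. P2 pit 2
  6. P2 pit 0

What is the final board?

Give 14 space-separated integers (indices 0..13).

Move 1: P1 pit4 -> P1=[4,3,2,5,0,6](1) P2=[3,4,6,4,5,4](0)
Move 2: P2 pit4 -> P1=[5,4,3,5,0,6](1) P2=[3,4,6,4,0,5](1)
Move 3: P1 pit3 -> P1=[5,4,3,0,1,7](2) P2=[4,5,6,4,0,5](1)
Move 4: P2 pit3 -> P1=[6,4,3,0,1,7](2) P2=[4,5,6,0,1,6](2)
Move 5: P2 pit2 -> P1=[7,5,3,0,1,7](2) P2=[4,5,0,1,2,7](3)
Move 6: P2 pit0 -> P1=[7,5,3,0,1,7](2) P2=[0,6,1,2,3,7](3)

Answer: 7 5 3 0 1 7 2 0 6 1 2 3 7 3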